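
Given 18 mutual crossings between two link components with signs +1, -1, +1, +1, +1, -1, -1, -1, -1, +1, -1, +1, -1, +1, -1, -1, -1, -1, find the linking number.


Step 1: Count positive crossings: 7
Step 2: Count negative crossings: 11
Step 3: Sum of signs = 7 - 11 = -4
Step 4: Linking number = sum/2 = -4/2 = -2

-2


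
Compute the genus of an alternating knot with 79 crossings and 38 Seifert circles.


For alternating knots, g = (c - s + 1)/2.
= (79 - 38 + 1)/2
= 42/2 = 21

21


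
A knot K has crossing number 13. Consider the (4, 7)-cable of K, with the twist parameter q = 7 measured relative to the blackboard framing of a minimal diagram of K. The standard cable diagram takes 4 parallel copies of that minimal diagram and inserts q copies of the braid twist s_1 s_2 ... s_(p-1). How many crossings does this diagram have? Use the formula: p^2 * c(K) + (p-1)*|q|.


Step 1: Each of the c(K) crossings of the companion diagram becomes p*p = p^2 crossings among the p parallel strands, and each of the |q| twists s_1 s_2 ... s_(p-1) adds (p-1) crossings.
  Crossings = p^2 * c(K) + (p-1)*|q|
Step 2: = 4^2 * 13 + (4-1)*7
Step 3: = 16*13 + 3*7
Step 4: = 208 + 21 = 229

229


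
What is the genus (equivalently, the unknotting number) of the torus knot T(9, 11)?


For a torus knot T(p,q), both the unknotting number and genus equal (p-1)(q-1)/2.
= (9-1)(11-1)/2
= 8*10/2
= 80/2 = 40

40


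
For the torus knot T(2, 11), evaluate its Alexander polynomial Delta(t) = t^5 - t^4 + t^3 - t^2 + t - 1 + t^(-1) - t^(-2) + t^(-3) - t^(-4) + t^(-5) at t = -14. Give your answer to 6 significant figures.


Substituting t = -14 into Delta(t) = t^5 - t^4 + t^3 - t^2 + t - 1 + t^(-1) - t^(-2) + t^(-3) - t^(-4) + t^(-5):
Term values: (-537824) + (-38416) + (-2744) + (-196) + (-14) + (-1) + (-0.0714286) + (-0.00510204) + (-0.000364431) + (-2.60308e-05) + (-1.85934e-06)
Sum = -579195.0769
Rounded to 6 significant figures: -579195

-579195


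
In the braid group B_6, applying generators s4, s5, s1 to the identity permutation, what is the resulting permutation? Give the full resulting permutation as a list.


Starting with identity [1, 2, 3, 4, 5, 6].
Apply generators in sequence:
  After s4: [1, 2, 3, 5, 4, 6]
  After s5: [1, 2, 3, 5, 6, 4]
  After s1: [2, 1, 3, 5, 6, 4]
Final permutation: [2, 1, 3, 5, 6, 4]

[2, 1, 3, 5, 6, 4]


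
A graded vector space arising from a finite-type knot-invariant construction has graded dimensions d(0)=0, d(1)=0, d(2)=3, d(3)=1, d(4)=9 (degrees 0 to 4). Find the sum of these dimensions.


Total dimension = d(0) + d(1) + ... + d(4)
= 0 + 0 + 3 + 1 + 9
= 13

13


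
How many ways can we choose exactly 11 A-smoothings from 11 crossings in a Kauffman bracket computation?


We choose which 11 of 11 crossings get A-smoothings.
C(11, 11) = 11! / (11! * 0!)
= 1

1


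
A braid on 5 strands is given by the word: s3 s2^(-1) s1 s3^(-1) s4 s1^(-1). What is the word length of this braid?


The word length counts the number of generators (including inverses).
Listing each generator: s3, s2^(-1), s1, s3^(-1), s4, s1^(-1)
There are 6 generators in this braid word.

6


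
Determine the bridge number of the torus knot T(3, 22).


The bridge number of T(p,q) is min(p,q).
min(3, 22) = 3

3


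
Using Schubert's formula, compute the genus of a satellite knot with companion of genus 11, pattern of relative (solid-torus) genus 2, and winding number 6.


Schubert: g(satellite) = g_rel(pattern) + |winding| * g(companion),
where g_rel(pattern) is the genus of the pattern relative to the solid torus.
= 2 + 6 * 11
= 2 + 66 = 68

68


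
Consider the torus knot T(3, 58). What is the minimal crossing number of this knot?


For a torus knot T(p, q) with gcd(p,q)=1,
the crossing number is min(p*(q-1), q*(p-1)).
p*(q-1) = 3*57 = 171
q*(p-1) = 58*2 = 116
min(171, 116) = 116

116


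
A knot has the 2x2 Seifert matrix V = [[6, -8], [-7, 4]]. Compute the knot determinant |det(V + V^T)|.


Step 1: Form V + V^T where V = [[6, -8], [-7, 4]]
  V^T = [[6, -7], [-8, 4]]
  V + V^T = [[12, -15], [-15, 8]]
Step 2: det(V + V^T) = 12*8 - (-15)*(-15)
  = 96 - 225 = -129
Step 3: Knot determinant = |det(V + V^T)| = |-129| = 129

129


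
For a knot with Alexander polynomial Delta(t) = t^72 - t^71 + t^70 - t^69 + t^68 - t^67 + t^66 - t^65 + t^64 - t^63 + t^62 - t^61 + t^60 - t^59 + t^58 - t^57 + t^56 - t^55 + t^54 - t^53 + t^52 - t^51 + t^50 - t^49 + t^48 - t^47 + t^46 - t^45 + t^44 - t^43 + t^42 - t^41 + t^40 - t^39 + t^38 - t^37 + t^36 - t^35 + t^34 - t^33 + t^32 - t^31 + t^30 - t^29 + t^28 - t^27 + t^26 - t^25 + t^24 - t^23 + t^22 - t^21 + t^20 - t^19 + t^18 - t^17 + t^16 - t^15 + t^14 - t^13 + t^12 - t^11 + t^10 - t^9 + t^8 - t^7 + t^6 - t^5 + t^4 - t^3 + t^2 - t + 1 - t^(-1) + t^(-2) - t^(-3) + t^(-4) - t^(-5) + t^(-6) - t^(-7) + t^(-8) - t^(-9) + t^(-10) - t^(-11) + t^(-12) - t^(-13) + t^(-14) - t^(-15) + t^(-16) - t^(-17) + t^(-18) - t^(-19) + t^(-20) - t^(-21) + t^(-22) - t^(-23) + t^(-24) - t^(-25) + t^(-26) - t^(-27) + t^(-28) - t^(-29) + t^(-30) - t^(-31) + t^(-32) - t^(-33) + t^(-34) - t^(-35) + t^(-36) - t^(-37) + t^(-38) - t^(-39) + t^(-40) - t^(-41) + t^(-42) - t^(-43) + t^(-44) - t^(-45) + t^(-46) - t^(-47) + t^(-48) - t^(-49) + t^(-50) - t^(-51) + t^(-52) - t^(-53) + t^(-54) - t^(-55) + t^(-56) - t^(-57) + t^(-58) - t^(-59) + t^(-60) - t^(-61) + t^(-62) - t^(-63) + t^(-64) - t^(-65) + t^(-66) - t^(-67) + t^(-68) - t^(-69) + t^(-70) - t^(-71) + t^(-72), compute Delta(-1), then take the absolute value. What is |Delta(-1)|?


Step 1: The polynomial has 145 terms with alternating signs, exponents from 72 down to -72.
Step 2: Substitute t = -1. The i-th term has coefficient (-1)^i and exponent (m-i),
  so its value is (-1)^i * (-1)^(m-i) = (-1)^m = 1 for every i.
Step 3: All 145 terms equal 1, so Delta(-1) = 145 * (1) = 145
Step 4: |Delta(-1)| = 145

145


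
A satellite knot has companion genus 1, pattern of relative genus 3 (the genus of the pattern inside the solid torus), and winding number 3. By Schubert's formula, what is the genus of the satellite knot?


Schubert: g(satellite) = g_rel(pattern) + |winding| * g(companion),
where g_rel(pattern) is the genus of the pattern relative to the solid torus.
= 3 + 3 * 1
= 3 + 3 = 6

6


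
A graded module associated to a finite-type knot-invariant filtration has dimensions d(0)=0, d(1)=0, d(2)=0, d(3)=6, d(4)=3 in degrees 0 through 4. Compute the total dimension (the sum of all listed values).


Total dimension = d(0) + d(1) + ... + d(4)
= 0 + 0 + 0 + 6 + 3
= 9

9


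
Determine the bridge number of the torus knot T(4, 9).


The bridge number of T(p,q) is min(p,q).
min(4, 9) = 4

4


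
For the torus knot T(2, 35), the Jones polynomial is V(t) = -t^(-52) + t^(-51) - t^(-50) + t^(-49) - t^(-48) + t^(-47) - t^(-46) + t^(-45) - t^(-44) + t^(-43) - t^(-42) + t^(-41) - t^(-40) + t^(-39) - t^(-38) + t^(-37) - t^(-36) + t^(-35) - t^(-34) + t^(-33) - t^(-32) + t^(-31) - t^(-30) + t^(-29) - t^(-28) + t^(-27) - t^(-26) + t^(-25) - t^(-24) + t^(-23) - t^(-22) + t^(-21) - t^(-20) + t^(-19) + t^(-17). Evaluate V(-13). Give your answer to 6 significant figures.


Substituting t = -13 into V(t) = -t^(-52) + t^(-51) - t^(-50) + t^(-49) - t^(-48) + t^(-47) - t^(-46) + t^(-45) - t^(-44) + t^(-43) - t^(-42) + t^(-41) - t^(-40) + t^(-39) - t^(-38) + t^(-37) - t^(-36) + t^(-35) - t^(-34) + t^(-33) - t^(-32) + t^(-31) - t^(-30) + t^(-29) - t^(-28) + t^(-27) - t^(-26) + t^(-25) - t^(-24) + t^(-23) - t^(-22) + t^(-21) - t^(-20) + t^(-19) + t^(-17):
  (-)t^(-52) = -1.18835e-58
  (+)t^(-51) = -1.54486e-57
  (-)t^(-50) = -2.00832e-56
  (+)t^(-49) = -2.61081e-55
  (-)t^(-48) = -3.39406e-54
  (+)t^(-47) = -4.41227e-53
  (-)t^(-46) = -5.73596e-52
  (+)t^(-45) = -7.45674e-51
  (-)t^(-44) = -9.69377e-50
  (+)t^(-43) = -1.26019e-48
  (-)t^(-42) = -1.63825e-47
  (+)t^(-41) = -2.12972e-46
  (-)t^(-40) = -2.76864e-45
  (+)t^(-39) = -3.59923e-44
  (-)t^(-38) = -4.679e-43
  (+)t^(-37) = -6.08269e-42
  (-)t^(-36) = -7.9075e-41
  (+)t^(-35) = -1.02798e-39
  (-)t^(-34) = -1.33637e-38
  (+)t^(-33) = -1.73728e-37
  (-)t^(-32) = -2.25846e-36
  (+)t^(-31) = -2.936e-35
  (-)t^(-30) = -3.8168e-34
  (+)t^(-29) = -4.96184e-33
  (-)t^(-28) = -6.45039e-32
  (+)t^(-27) = -8.38551e-31
  (-)t^(-26) = -1.09012e-29
  (+)t^(-25) = -1.41715e-28
  (-)t^(-24) = -1.8423e-27
  (+)t^(-23) = -2.39499e-26
  (-)t^(-22) = -3.11348e-25
  (+)t^(-21) = -4.04753e-24
  (-)t^(-20) = -5.26178e-23
  (+)t^(-19) = -6.84032e-22
  (+)t^(-17) = -1.15601e-19
Sum = (-1.18835e-58) + (-1.54486e-57) + (-2.00832e-56) + (-2.61081e-55) + (-3.39406e-54) + (-4.41227e-53) + (-5.73596e-52) + (-7.45674e-51) + (-9.69377e-50) + (-1.26019e-48) + (-1.63825e-47) + (-2.12972e-46) + (-2.76864e-45) + (-3.59923e-44) + (-4.679e-43) + (-6.08269e-42) + (-7.9075e-41) + (-1.02798e-39) + (-1.33637e-38) + (-1.73728e-37) + (-2.25846e-36) + (-2.936e-35) + (-3.8168e-34) + (-4.96184e-33) + (-6.45039e-32) + (-8.38551e-31) + (-1.09012e-29) + (-1.41715e-28) + (-1.8423e-27) + (-2.39499e-26) + (-3.11348e-25) + (-4.04753e-24) + (-5.26178e-23) + (-6.84032e-22) + (-1.15601e-19)
= -1.163424124e-19
Rounded to 6 significant figures: -1.16342e-19

-1.16342e-19


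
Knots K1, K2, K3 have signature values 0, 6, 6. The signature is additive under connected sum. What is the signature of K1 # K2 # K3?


The signature is additive under connected sum.
signature(K1 # K2 # K3) = (0) + (6) + (6)
= 12

12


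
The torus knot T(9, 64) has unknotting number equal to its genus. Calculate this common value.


For a torus knot T(p,q), both the unknotting number and genus equal (p-1)(q-1)/2.
= (9-1)(64-1)/2
= 8*63/2
= 504/2 = 252

252


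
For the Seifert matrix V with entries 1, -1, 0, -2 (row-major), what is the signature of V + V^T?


Step 1: V + V^T = [[2, -1], [-1, -4]]
Step 2: trace = -2, det = -9
Step 3: Discriminant = (-2)^2 - 4*(-9) = 40
Step 4: Eigenvalues: 2.16228, -4.16228
Step 5: Signature = (# positive eigenvalues) - (# negative eigenvalues) = 0

0


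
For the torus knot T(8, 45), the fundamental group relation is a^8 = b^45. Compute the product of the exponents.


The relation is a^8 = b^45.
Product of exponents = 8 * 45
= 360

360


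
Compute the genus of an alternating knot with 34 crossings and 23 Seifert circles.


For alternating knots, g = (c - s + 1)/2.
= (34 - 23 + 1)/2
= 12/2 = 6

6


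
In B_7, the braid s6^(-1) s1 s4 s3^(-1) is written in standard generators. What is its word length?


The word length counts the number of generators (including inverses).
Listing each generator: s6^(-1), s1, s4, s3^(-1)
There are 4 generators in this braid word.

4


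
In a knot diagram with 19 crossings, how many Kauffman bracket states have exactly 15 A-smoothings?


We choose which 15 of 19 crossings get A-smoothings.
C(19, 15) = 19! / (15! * 4!)
= 3876

3876


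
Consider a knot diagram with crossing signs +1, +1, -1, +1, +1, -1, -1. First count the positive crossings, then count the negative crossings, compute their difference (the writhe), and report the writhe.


Step 1: Count positive crossings (+1).
Positive crossings: 4
Step 2: Count negative crossings (-1).
Negative crossings: 3
Step 3: Writhe = (positive) - (negative)
w = 4 - 3 = 1
Step 4: |w| = 1, and w is positive

1


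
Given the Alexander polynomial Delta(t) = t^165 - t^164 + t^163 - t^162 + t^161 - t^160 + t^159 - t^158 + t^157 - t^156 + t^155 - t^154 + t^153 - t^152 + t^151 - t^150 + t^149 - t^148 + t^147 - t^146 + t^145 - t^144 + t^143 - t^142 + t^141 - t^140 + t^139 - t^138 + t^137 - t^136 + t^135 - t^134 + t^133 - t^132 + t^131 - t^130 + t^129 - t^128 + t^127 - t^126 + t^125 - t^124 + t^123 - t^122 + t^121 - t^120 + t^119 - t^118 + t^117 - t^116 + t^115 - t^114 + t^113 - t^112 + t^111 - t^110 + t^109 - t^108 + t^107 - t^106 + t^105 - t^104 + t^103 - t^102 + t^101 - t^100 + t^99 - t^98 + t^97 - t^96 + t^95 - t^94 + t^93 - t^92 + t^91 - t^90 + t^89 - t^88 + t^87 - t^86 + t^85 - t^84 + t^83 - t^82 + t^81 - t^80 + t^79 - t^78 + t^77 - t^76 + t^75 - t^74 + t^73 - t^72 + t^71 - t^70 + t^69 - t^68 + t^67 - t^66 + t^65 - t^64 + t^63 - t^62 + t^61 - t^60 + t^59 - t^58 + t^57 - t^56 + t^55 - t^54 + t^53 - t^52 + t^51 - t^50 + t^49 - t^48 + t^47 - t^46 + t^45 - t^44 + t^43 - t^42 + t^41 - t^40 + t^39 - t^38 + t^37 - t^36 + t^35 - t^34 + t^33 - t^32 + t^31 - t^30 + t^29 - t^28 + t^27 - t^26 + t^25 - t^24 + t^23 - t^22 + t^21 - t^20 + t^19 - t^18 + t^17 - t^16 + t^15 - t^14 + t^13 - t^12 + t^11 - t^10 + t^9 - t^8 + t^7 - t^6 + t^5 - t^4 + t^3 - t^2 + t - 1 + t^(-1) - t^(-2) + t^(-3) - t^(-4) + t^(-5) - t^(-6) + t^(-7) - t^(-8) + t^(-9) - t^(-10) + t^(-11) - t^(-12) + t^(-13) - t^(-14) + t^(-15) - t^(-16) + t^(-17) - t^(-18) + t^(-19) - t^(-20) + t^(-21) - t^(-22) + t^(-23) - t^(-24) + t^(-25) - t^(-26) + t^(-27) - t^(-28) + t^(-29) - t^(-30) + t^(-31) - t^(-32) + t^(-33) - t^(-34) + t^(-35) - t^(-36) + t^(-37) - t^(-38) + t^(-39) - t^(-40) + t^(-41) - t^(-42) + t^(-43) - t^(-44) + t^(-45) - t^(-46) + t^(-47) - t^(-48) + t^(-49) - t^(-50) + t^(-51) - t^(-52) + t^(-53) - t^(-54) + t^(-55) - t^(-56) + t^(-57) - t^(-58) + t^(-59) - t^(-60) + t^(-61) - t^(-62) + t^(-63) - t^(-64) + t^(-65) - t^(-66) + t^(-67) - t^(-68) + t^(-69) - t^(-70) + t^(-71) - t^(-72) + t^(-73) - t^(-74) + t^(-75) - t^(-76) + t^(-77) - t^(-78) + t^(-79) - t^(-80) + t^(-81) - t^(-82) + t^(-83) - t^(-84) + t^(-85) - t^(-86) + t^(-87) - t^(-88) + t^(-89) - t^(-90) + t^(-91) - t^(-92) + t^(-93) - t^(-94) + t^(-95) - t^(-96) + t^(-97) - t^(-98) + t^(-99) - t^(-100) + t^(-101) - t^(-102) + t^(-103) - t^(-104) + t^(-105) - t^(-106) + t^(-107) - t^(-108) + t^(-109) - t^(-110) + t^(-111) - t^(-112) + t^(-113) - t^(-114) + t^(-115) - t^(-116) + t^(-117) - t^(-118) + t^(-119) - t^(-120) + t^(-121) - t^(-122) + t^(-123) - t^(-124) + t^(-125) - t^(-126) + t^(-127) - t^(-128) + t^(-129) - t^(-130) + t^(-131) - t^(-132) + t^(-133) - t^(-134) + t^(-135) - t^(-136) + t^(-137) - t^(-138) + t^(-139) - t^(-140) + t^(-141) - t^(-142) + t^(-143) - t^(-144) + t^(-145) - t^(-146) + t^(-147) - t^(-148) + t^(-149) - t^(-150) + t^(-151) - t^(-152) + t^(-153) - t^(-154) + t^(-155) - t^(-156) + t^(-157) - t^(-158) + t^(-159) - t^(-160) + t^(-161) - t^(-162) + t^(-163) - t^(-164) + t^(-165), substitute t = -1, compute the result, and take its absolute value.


Step 1: The polynomial has 331 terms with alternating signs, exponents from 165 down to -165.
Step 2: Substitute t = -1. The i-th term has coefficient (-1)^i and exponent (m-i),
  so its value is (-1)^i * (-1)^(m-i) = (-1)^m = -1 for every i.
Step 3: All 331 terms equal -1, so Delta(-1) = 331 * (-1) = -331
Step 4: |Delta(-1)| = 331

331


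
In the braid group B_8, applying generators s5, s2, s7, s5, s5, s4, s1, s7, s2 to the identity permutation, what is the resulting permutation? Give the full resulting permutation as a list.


Starting with identity [1, 2, 3, 4, 5, 6, 7, 8].
Apply generators in sequence:
  After s5: [1, 2, 3, 4, 6, 5, 7, 8]
  After s2: [1, 3, 2, 4, 6, 5, 7, 8]
  After s7: [1, 3, 2, 4, 6, 5, 8, 7]
  After s5: [1, 3, 2, 4, 5, 6, 8, 7]
  After s5: [1, 3, 2, 4, 6, 5, 8, 7]
  After s4: [1, 3, 2, 6, 4, 5, 8, 7]
  After s1: [3, 1, 2, 6, 4, 5, 8, 7]
  After s7: [3, 1, 2, 6, 4, 5, 7, 8]
  After s2: [3, 2, 1, 6, 4, 5, 7, 8]
Final permutation: [3, 2, 1, 6, 4, 5, 7, 8]

[3, 2, 1, 6, 4, 5, 7, 8]


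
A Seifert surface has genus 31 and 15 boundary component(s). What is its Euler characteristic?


chi = 2 - 2g - b
= 2 - 2*31 - 15
= 2 - 62 - 15 = -75

-75


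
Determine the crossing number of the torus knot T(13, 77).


For a torus knot T(p, q) with gcd(p,q)=1,
the crossing number is min(p*(q-1), q*(p-1)).
p*(q-1) = 13*76 = 988
q*(p-1) = 77*12 = 924
min(988, 924) = 924

924


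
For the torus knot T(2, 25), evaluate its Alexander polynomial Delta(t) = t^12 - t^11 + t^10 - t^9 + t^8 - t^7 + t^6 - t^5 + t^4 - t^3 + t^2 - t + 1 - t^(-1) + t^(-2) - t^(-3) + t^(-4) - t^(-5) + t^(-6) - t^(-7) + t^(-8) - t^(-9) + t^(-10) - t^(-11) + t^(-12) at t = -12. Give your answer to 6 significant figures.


Substituting t = -12 into Delta(t) = t^12 - t^11 + t^10 - t^9 + t^8 - t^7 + t^6 - t^5 + t^4 - t^3 + t^2 - t + 1 - t^(-1) + t^(-2) - t^(-3) + t^(-4) - t^(-5) + t^(-6) - t^(-7) + t^(-8) - t^(-9) + t^(-10) - t^(-11) + t^(-12):
Term values: (8916100448256) + (743008370688) + (61917364224) + (5159780352) + (429981696) + (35831808) + (2985984) + (248832) + (20736) + (1728) + (144) + (12) + (1) + (0.0833333) + (0.00694444) + (0.000578704) + (4.82253e-05) + (4.01878e-06) + (3.34898e-07) + (2.79082e-08) + (2.32568e-09) + (1.93807e-10) + (1.61506e-11) + (1.34588e-12) + (1.12157e-13)
Sum = 9.726655034e+12
Rounded to 6 significant figures: 9.72666e+12

9.72666e+12


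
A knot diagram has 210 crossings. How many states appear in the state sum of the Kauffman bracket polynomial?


Each crossing contributes 2 choices (A-smoothing or B-smoothing).
Total states = 2^210 = 1645504557321206042154969182557350504982735865633579863348609024

1645504557321206042154969182557350504982735865633579863348609024


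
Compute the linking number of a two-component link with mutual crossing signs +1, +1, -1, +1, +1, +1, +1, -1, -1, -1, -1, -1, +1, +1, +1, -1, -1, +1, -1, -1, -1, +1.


Step 1: Count positive crossings: 11
Step 2: Count negative crossings: 11
Step 3: Sum of signs = 11 - 11 = 0
Step 4: Linking number = sum/2 = 0/2 = 0

0


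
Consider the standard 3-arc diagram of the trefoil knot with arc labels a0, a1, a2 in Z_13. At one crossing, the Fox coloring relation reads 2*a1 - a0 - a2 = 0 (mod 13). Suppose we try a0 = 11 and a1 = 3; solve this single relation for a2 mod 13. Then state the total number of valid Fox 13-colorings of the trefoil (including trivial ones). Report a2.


Step 1: Apply the given crossing relation 2*a1 - a0 - a2 = 0 (mod 13).
  a2 = 2*a1 - a0 mod 13
  a2 = 2*3 - 11 mod 13
  a2 = 6 - 11 mod 13
  a2 = -5 mod 13 = 8
Step 2: The trefoil has determinant 3.
  Number of Fox p-colorings (p prime) is p^2 if p = 3, else p.
  Since 13 does not divide 3, only trivial (constant) colorings exist.
  (So the trial a0 = 11, a1 = 3 with a0 != a1 does NOT extend to a valid coloring of the whole trefoil: the other two crossing relations require 3*(a1 - a0) = 0 (mod 13), which fails.)
  Total colorings = 13
Step 3: a2 = 8, total Fox 13-colorings = 13

8


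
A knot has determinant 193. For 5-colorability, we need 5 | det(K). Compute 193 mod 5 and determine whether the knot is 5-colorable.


Step 1: A knot is p-colorable if and only if p divides its determinant.
Step 2: Compute 193 mod 5.
193 = 38 * 5 + 3
Step 3: 193 mod 5 = 3
Step 4: The knot is 5-colorable: no

3


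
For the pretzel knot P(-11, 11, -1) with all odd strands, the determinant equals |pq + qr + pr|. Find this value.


Step 1: Compute pq + qr + pr.
pq = (-11)*11 = -121
qr = 11*(-1) = -11
pr = (-11)*(-1) = 11
pq + qr + pr = -121 + (-11) + 11 = -121
Step 2: Take absolute value.
det(P(-11,11,-1)) = |-121| = 121

121


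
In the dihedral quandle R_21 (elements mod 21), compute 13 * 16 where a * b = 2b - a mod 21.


13 * 16 = 2*16 - 13 mod 21
= 32 - 13 mod 21
= 19 mod 21 = 19

19


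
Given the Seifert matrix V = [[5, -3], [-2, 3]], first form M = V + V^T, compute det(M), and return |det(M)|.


Step 1: Form V + V^T where V = [[5, -3], [-2, 3]]
  V^T = [[5, -2], [-3, 3]]
  V + V^T = [[10, -5], [-5, 6]]
Step 2: det(V + V^T) = 10*6 - (-5)*(-5)
  = 60 - 25 = 35
Step 3: Knot determinant = |det(V + V^T)| = |35| = 35

35


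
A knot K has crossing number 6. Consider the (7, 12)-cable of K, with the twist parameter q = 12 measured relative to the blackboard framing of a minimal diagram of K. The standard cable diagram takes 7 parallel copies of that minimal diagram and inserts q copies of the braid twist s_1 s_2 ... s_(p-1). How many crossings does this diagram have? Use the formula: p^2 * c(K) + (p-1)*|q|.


Step 1: Each of the c(K) crossings of the companion diagram becomes p*p = p^2 crossings among the p parallel strands, and each of the |q| twists s_1 s_2 ... s_(p-1) adds (p-1) crossings.
  Crossings = p^2 * c(K) + (p-1)*|q|
Step 2: = 7^2 * 6 + (7-1)*12
Step 3: = 49*6 + 6*12
Step 4: = 294 + 72 = 366

366


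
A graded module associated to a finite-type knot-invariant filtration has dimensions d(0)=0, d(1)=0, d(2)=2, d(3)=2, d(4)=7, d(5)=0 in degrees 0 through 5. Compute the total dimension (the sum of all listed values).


Total dimension = d(0) + d(1) + ... + d(5)
= 0 + 0 + 2 + 2 + 7 + 0
= 11

11


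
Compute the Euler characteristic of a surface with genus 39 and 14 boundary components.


chi = 2 - 2g - b
= 2 - 2*39 - 14
= 2 - 78 - 14 = -90

-90


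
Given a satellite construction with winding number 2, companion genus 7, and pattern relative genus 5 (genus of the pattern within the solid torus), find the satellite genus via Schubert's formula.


Schubert: g(satellite) = g_rel(pattern) + |winding| * g(companion),
where g_rel(pattern) is the genus of the pattern relative to the solid torus.
= 5 + 2 * 7
= 5 + 14 = 19

19


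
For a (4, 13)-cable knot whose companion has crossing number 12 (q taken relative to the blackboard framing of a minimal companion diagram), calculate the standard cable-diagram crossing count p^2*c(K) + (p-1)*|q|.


Step 1: Each of the c(K) crossings of the companion diagram becomes p*p = p^2 crossings among the p parallel strands, and each of the |q| twists s_1 s_2 ... s_(p-1) adds (p-1) crossings.
  Crossings = p^2 * c(K) + (p-1)*|q|
Step 2: = 4^2 * 12 + (4-1)*13
Step 3: = 16*12 + 3*13
Step 4: = 192 + 39 = 231

231


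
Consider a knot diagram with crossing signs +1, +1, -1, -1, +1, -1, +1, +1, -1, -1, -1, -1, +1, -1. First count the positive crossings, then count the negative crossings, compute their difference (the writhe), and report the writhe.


Step 1: Count positive crossings (+1).
Positive crossings: 6
Step 2: Count negative crossings (-1).
Negative crossings: 8
Step 3: Writhe = (positive) - (negative)
w = 6 - 8 = -2
Step 4: |w| = 2, and w is negative

-2


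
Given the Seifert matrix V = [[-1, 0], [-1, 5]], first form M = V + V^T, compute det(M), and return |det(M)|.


Step 1: Form V + V^T where V = [[-1, 0], [-1, 5]]
  V^T = [[-1, -1], [0, 5]]
  V + V^T = [[-2, -1], [-1, 10]]
Step 2: det(V + V^T) = (-2)*10 - (-1)*(-1)
  = -20 - 1 = -21
Step 3: Knot determinant = |det(V + V^T)| = |-21| = 21

21


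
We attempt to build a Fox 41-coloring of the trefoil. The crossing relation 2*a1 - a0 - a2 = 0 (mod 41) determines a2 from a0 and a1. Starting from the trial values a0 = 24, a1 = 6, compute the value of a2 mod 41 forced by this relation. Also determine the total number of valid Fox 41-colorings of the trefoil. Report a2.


Step 1: Apply the given crossing relation 2*a1 - a0 - a2 = 0 (mod 41).
  a2 = 2*a1 - a0 mod 41
  a2 = 2*6 - 24 mod 41
  a2 = 12 - 24 mod 41
  a2 = -12 mod 41 = 29
Step 2: The trefoil has determinant 3.
  Number of Fox p-colorings (p prime) is p^2 if p = 3, else p.
  Since 41 does not divide 3, only trivial (constant) colorings exist.
  (So the trial a0 = 24, a1 = 6 with a0 != a1 does NOT extend to a valid coloring of the whole trefoil: the other two crossing relations require 3*(a1 - a0) = 0 (mod 41), which fails.)
  Total colorings = 41
Step 3: a2 = 29, total Fox 41-colorings = 41

29


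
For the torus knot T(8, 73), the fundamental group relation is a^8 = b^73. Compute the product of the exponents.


The relation is a^8 = b^73.
Product of exponents = 8 * 73
= 584

584


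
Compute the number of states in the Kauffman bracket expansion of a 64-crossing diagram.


Each crossing contributes 2 choices (A-smoothing or B-smoothing).
Total states = 2^64 = 18446744073709551616

18446744073709551616


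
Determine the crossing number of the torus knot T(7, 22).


For a torus knot T(p, q) with gcd(p,q)=1,
the crossing number is min(p*(q-1), q*(p-1)).
p*(q-1) = 7*21 = 147
q*(p-1) = 22*6 = 132
min(147, 132) = 132

132


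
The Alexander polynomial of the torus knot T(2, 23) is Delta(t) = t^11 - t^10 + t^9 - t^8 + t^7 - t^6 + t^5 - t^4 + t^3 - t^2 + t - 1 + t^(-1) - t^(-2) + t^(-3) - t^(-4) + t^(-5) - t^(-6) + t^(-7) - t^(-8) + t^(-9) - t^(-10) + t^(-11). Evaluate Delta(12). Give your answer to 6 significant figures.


Substituting t = 12 into Delta(t) = t^11 - t^10 + t^9 - t^8 + t^7 - t^6 + t^5 - t^4 + t^3 - t^2 + t - 1 + t^(-1) - t^(-2) + t^(-3) - t^(-4) + t^(-5) - t^(-6) + t^(-7) - t^(-8) + t^(-9) - t^(-10) + t^(-11):
Term values: (743008370688) + (-61917364224) + (5159780352) + (-429981696) + (35831808) + (-2985984) + (248832) + (-20736) + (1728) + (-144) + (12) + (-1) + (0.0833333) + (-0.00694444) + (0.000578704) + (-4.82253e-05) + (4.01878e-06) + (-3.34898e-07) + (2.79082e-08) + (-2.32568e-09) + (1.93807e-10) + (-1.61506e-11) + (1.34588e-12)
Sum = 6.858538806e+11
Rounded to 6 significant figures: 6.85854e+11

6.85854e+11


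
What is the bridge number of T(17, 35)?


The bridge number of T(p,q) is min(p,q).
min(17, 35) = 17

17


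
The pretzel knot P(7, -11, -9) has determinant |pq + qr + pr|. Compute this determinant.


Step 1: Compute pq + qr + pr.
pq = 7*(-11) = -77
qr = (-11)*(-9) = 99
pr = 7*(-9) = -63
pq + qr + pr = -77 + 99 + (-63) = -41
Step 2: Take absolute value.
det(P(7,-11,-9)) = |-41| = 41

41


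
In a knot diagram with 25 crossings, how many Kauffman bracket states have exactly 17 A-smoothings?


We choose which 17 of 25 crossings get A-smoothings.
C(25, 17) = 25! / (17! * 8!)
= 1081575

1081575


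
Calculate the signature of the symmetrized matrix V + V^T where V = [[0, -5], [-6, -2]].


Step 1: V + V^T = [[0, -11], [-11, -4]]
Step 2: trace = -4, det = -121
Step 3: Discriminant = (-4)^2 - 4*(-121) = 500
Step 4: Eigenvalues: 9.18034, -13.1803
Step 5: Signature = (# positive eigenvalues) - (# negative eigenvalues) = 0

0


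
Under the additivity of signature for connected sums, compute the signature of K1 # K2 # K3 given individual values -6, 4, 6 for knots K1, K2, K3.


The signature is additive under connected sum.
signature(K1 # K2 # K3) = (-6) + (4) + (6)
= 4

4


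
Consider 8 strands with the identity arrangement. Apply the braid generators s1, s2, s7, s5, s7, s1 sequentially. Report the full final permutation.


Starting with identity [1, 2, 3, 4, 5, 6, 7, 8].
Apply generators in sequence:
  After s1: [2, 1, 3, 4, 5, 6, 7, 8]
  After s2: [2, 3, 1, 4, 5, 6, 7, 8]
  After s7: [2, 3, 1, 4, 5, 6, 8, 7]
  After s5: [2, 3, 1, 4, 6, 5, 8, 7]
  After s7: [2, 3, 1, 4, 6, 5, 7, 8]
  After s1: [3, 2, 1, 4, 6, 5, 7, 8]
Final permutation: [3, 2, 1, 4, 6, 5, 7, 8]

[3, 2, 1, 4, 6, 5, 7, 8]


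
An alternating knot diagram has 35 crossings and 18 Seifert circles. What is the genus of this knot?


For alternating knots, g = (c - s + 1)/2.
= (35 - 18 + 1)/2
= 18/2 = 9

9


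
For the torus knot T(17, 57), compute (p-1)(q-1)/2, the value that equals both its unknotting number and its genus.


For a torus knot T(p,q), both the unknotting number and genus equal (p-1)(q-1)/2.
= (17-1)(57-1)/2
= 16*56/2
= 896/2 = 448

448


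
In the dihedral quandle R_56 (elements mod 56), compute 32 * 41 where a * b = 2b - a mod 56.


32 * 41 = 2*41 - 32 mod 56
= 82 - 32 mod 56
= 50 mod 56 = 50

50


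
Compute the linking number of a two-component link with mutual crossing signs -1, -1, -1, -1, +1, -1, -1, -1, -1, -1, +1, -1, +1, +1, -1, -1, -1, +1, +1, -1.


Step 1: Count positive crossings: 6
Step 2: Count negative crossings: 14
Step 3: Sum of signs = 6 - 14 = -8
Step 4: Linking number = sum/2 = -8/2 = -4

-4


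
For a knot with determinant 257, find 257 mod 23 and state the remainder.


Step 1: A knot is p-colorable if and only if p divides its determinant.
Step 2: Compute 257 mod 23.
257 = 11 * 23 + 4
Step 3: 257 mod 23 = 4
Step 4: The knot is 23-colorable: no

4


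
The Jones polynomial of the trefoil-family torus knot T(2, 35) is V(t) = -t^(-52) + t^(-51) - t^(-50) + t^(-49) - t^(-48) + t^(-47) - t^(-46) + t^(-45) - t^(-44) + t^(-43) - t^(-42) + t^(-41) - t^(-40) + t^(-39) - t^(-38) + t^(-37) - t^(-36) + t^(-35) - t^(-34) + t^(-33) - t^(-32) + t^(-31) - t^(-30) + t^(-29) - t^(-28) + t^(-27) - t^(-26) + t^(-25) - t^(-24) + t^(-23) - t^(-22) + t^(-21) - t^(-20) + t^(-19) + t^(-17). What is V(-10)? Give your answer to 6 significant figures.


Substituting t = -10 into V(t) = -t^(-52) + t^(-51) - t^(-50) + t^(-49) - t^(-48) + t^(-47) - t^(-46) + t^(-45) - t^(-44) + t^(-43) - t^(-42) + t^(-41) - t^(-40) + t^(-39) - t^(-38) + t^(-37) - t^(-36) + t^(-35) - t^(-34) + t^(-33) - t^(-32) + t^(-31) - t^(-30) + t^(-29) - t^(-28) + t^(-27) - t^(-26) + t^(-25) - t^(-24) + t^(-23) - t^(-22) + t^(-21) - t^(-20) + t^(-19) + t^(-17):
  (-)t^(-52) = -1e-52
  (+)t^(-51) = -1e-51
  (-)t^(-50) = -1e-50
  (+)t^(-49) = -1e-49
  (-)t^(-48) = -1e-48
  (+)t^(-47) = -1e-47
  (-)t^(-46) = -1e-46
  (+)t^(-45) = -1e-45
  (-)t^(-44) = -1e-44
  (+)t^(-43) = -1e-43
  (-)t^(-42) = -1e-42
  (+)t^(-41) = -1e-41
  (-)t^(-40) = -1e-40
  (+)t^(-39) = -1e-39
  (-)t^(-38) = -1e-38
  (+)t^(-37) = -1e-37
  (-)t^(-36) = -1e-36
  (+)t^(-35) = -1e-35
  (-)t^(-34) = -1e-34
  (+)t^(-33) = -1e-33
  (-)t^(-32) = -1e-32
  (+)t^(-31) = -1e-31
  (-)t^(-30) = -1e-30
  (+)t^(-29) = -1e-29
  (-)t^(-28) = -1e-28
  (+)t^(-27) = -1e-27
  (-)t^(-26) = -1e-26
  (+)t^(-25) = -1e-25
  (-)t^(-24) = -1e-24
  (+)t^(-23) = -1e-23
  (-)t^(-22) = -1e-22
  (+)t^(-21) = -1e-21
  (-)t^(-20) = -1e-20
  (+)t^(-19) = -1e-19
  (+)t^(-17) = -1e-17
Sum = (-1e-52) + (-1e-51) + (-1e-50) + (-1e-49) + (-1e-48) + (-1e-47) + (-1e-46) + (-1e-45) + (-1e-44) + (-1e-43) + (-1e-42) + (-1e-41) + (-1e-40) + (-1e-39) + (-1e-38) + (-1e-37) + (-1e-36) + (-1e-35) + (-1e-34) + (-1e-33) + (-1e-32) + (-1e-31) + (-1e-30) + (-1e-29) + (-1e-28) + (-1e-27) + (-1e-26) + (-1e-25) + (-1e-24) + (-1e-23) + (-1e-22) + (-1e-21) + (-1e-20) + (-1e-19) + (-1e-17)
= -1.011111111e-17
Rounded to 6 significant figures: -1.01111e-17

-1.01111e-17


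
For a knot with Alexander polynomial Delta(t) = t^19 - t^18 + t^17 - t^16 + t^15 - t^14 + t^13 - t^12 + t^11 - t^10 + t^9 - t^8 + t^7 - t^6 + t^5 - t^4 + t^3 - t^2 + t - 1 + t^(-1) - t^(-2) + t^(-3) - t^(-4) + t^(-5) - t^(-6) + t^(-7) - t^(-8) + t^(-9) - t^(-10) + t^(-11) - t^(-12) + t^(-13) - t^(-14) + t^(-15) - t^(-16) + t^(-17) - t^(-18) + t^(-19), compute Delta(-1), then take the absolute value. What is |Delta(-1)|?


Step 1: The polynomial has 39 terms with alternating signs, exponents from 19 down to -19.
Step 2: Substitute t = -1. The i-th term has coefficient (-1)^i and exponent (m-i),
  so its value is (-1)^i * (-1)^(m-i) = (-1)^m = -1 for every i.
Step 3: All 39 terms equal -1, so Delta(-1) = 39 * (-1) = -39
Step 4: |Delta(-1)| = 39

39


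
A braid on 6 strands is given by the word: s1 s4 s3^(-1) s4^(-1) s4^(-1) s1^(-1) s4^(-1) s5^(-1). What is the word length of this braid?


The word length counts the number of generators (including inverses).
Listing each generator: s1, s4, s3^(-1), s4^(-1), s4^(-1), s1^(-1), s4^(-1), s5^(-1)
There are 8 generators in this braid word.

8


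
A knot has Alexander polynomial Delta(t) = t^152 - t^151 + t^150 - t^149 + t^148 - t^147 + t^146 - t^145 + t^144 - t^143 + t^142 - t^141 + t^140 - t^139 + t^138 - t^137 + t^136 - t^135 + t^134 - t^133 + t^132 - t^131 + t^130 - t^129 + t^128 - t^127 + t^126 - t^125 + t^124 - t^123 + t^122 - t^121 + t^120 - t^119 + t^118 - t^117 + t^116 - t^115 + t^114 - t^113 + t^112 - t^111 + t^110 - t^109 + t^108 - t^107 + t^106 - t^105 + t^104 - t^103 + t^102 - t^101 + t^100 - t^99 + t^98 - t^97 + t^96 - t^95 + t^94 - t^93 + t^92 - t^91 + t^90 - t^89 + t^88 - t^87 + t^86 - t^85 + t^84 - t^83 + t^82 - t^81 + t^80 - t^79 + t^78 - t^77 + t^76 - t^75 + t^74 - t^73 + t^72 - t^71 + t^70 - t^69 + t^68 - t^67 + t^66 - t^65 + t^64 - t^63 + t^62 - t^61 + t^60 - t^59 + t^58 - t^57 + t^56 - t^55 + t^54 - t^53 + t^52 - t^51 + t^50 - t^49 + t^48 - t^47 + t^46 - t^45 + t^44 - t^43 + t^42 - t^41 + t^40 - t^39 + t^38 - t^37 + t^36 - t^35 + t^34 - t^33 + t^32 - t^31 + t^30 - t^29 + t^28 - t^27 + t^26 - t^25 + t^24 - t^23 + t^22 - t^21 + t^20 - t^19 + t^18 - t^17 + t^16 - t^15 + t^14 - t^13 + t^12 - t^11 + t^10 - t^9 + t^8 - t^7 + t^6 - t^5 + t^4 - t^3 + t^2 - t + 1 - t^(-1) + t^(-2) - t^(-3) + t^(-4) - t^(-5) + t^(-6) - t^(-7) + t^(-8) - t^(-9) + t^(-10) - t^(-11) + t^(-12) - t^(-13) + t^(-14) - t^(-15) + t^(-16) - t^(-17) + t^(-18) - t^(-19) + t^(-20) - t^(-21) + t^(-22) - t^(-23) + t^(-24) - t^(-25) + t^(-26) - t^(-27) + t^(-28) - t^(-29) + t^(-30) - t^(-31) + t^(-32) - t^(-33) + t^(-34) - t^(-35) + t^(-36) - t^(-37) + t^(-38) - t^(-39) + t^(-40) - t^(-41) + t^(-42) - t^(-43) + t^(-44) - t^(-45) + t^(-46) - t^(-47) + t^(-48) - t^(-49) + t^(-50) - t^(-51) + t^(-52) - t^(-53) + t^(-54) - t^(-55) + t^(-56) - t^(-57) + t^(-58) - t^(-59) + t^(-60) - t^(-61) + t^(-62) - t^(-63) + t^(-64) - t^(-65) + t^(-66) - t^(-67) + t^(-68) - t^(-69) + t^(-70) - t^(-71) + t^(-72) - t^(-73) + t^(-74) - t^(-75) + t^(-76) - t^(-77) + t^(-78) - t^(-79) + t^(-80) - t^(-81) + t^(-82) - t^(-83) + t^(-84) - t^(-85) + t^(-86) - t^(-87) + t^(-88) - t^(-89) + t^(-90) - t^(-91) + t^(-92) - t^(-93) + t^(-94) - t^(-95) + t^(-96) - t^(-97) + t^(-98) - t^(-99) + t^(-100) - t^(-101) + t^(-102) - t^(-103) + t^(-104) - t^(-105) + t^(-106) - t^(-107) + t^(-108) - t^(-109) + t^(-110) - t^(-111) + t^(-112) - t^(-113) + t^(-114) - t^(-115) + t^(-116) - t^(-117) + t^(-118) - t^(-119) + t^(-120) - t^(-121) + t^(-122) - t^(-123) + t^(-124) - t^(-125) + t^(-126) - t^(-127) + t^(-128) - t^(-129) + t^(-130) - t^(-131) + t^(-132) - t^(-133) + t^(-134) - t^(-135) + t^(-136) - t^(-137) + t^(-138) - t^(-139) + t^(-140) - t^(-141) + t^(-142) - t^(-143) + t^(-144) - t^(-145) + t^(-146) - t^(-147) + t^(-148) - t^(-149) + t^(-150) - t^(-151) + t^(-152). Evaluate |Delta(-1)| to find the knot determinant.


Step 1: The polynomial has 305 terms with alternating signs, exponents from 152 down to -152.
Step 2: Substitute t = -1. The i-th term has coefficient (-1)^i and exponent (m-i),
  so its value is (-1)^i * (-1)^(m-i) = (-1)^m = 1 for every i.
Step 3: All 305 terms equal 1, so Delta(-1) = 305 * (1) = 305
Step 4: |Delta(-1)| = 305

305


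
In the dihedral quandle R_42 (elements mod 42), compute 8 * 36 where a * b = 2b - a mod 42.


8 * 36 = 2*36 - 8 mod 42
= 72 - 8 mod 42
= 64 mod 42 = 22

22


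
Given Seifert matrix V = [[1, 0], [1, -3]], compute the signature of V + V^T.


Step 1: V + V^T = [[2, 1], [1, -6]]
Step 2: trace = -4, det = -13
Step 3: Discriminant = (-4)^2 - 4*(-13) = 68
Step 4: Eigenvalues: 2.12311, -6.12311
Step 5: Signature = (# positive eigenvalues) - (# negative eigenvalues) = 0

0


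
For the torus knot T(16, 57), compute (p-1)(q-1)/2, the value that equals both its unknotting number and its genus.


For a torus knot T(p,q), both the unknotting number and genus equal (p-1)(q-1)/2.
= (16-1)(57-1)/2
= 15*56/2
= 840/2 = 420

420


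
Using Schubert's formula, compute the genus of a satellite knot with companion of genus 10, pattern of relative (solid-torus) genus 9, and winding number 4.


Schubert: g(satellite) = g_rel(pattern) + |winding| * g(companion),
where g_rel(pattern) is the genus of the pattern relative to the solid torus.
= 9 + 4 * 10
= 9 + 40 = 49

49


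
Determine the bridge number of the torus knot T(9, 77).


The bridge number of T(p,q) is min(p,q).
min(9, 77) = 9

9


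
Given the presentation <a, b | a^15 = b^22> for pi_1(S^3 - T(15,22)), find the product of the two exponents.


The relation is a^15 = b^22.
Product of exponents = 15 * 22
= 330

330


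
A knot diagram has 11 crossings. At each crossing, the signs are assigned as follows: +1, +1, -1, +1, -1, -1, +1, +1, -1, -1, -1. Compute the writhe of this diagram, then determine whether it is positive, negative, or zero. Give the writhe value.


Step 1: Count positive crossings (+1).
Positive crossings: 5
Step 2: Count negative crossings (-1).
Negative crossings: 6
Step 3: Writhe = (positive) - (negative)
w = 5 - 6 = -1
Step 4: |w| = 1, and w is negative

-1


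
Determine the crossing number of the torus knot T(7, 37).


For a torus knot T(p, q) with gcd(p,q)=1,
the crossing number is min(p*(q-1), q*(p-1)).
p*(q-1) = 7*36 = 252
q*(p-1) = 37*6 = 222
min(252, 222) = 222

222


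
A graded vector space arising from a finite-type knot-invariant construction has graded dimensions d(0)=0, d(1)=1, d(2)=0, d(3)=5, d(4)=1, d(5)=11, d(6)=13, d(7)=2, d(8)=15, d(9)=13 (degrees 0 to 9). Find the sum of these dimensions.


Total dimension = d(0) + d(1) + ... + d(9)
= 0 + 1 + 0 + 5 + 1 + 11 + 13 + 2 + 15 + 13
= 61

61


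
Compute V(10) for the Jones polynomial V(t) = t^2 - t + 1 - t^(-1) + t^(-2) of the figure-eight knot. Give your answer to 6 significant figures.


Substituting t = 10 into V(t) = t^2 - t + 1 - t^(-1) + t^(-2):
  (+)t^(2) = 100
  (-)t^(1) = -10
  (+)t^(0) = 1
  (-)t^(-1) = -0.1
  (+)t^(-2) = 0.01
Sum = (100) + (-10) + (1) + (-0.1) + (0.01)
= 90.91
Rounded to 6 significant figures: 90.91

90.91


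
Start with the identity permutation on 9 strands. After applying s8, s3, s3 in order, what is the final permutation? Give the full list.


Starting with identity [1, 2, 3, 4, 5, 6, 7, 8, 9].
Apply generators in sequence:
  After s8: [1, 2, 3, 4, 5, 6, 7, 9, 8]
  After s3: [1, 2, 4, 3, 5, 6, 7, 9, 8]
  After s3: [1, 2, 3, 4, 5, 6, 7, 9, 8]
Final permutation: [1, 2, 3, 4, 5, 6, 7, 9, 8]

[1, 2, 3, 4, 5, 6, 7, 9, 8]


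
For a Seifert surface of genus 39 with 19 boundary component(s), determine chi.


chi = 2 - 2g - b
= 2 - 2*39 - 19
= 2 - 78 - 19 = -95

-95


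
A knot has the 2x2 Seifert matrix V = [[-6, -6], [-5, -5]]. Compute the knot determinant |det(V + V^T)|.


Step 1: Form V + V^T where V = [[-6, -6], [-5, -5]]
  V^T = [[-6, -5], [-6, -5]]
  V + V^T = [[-12, -11], [-11, -10]]
Step 2: det(V + V^T) = (-12)*(-10) - (-11)*(-11)
  = 120 - 121 = -1
Step 3: Knot determinant = |det(V + V^T)| = |-1| = 1

1


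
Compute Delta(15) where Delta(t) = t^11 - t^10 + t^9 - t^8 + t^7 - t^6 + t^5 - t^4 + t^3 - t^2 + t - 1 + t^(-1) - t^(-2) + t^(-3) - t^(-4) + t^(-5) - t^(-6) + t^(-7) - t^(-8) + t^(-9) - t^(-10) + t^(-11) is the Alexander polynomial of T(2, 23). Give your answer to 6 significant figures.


Substituting t = 15 into Delta(t) = t^11 - t^10 + t^9 - t^8 + t^7 - t^6 + t^5 - t^4 + t^3 - t^2 + t - 1 + t^(-1) - t^(-2) + t^(-3) - t^(-4) + t^(-5) - t^(-6) + t^(-7) - t^(-8) + t^(-9) - t^(-10) + t^(-11):
Term values: (8649755859375) + (-576650390625) + (38443359375) + (-2562890625) + (170859375) + (-11390625) + (759375) + (-50625) + (3375) + (-225) + (15) + (-1) + (0.0666667) + (-0.00444444) + (0.000296296) + (-1.97531e-05) + (1.31687e-06) + (-8.77915e-08) + (5.85277e-09) + (-3.90184e-10) + (2.60123e-11) + (-1.73415e-12) + (1.1561e-13)
Sum = 8.109146118e+12
Rounded to 6 significant figures: 8.10915e+12

8.10915e+12


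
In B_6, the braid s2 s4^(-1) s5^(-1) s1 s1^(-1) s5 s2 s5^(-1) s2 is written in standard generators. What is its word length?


The word length counts the number of generators (including inverses).
Listing each generator: s2, s4^(-1), s5^(-1), s1, s1^(-1), s5, s2, s5^(-1), s2
There are 9 generators in this braid word.

9


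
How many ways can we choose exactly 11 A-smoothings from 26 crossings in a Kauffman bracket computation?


We choose which 11 of 26 crossings get A-smoothings.
C(26, 11) = 26! / (11! * 15!)
= 7726160

7726160


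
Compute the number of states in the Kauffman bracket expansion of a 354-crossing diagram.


Each crossing contributes 2 choices (A-smoothing or B-smoothing).
Total states = 2^354 = 36695977855841144185773134324833391052745039826692497979801421430190766017415756929120296849762010984873984

36695977855841144185773134324833391052745039826692497979801421430190766017415756929120296849762010984873984


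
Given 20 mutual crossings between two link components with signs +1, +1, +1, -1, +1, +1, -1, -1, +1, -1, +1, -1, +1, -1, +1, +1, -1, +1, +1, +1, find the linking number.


Step 1: Count positive crossings: 13
Step 2: Count negative crossings: 7
Step 3: Sum of signs = 13 - 7 = 6
Step 4: Linking number = sum/2 = 6/2 = 3

3


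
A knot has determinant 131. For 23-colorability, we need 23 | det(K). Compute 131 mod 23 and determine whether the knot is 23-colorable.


Step 1: A knot is p-colorable if and only if p divides its determinant.
Step 2: Compute 131 mod 23.
131 = 5 * 23 + 16
Step 3: 131 mod 23 = 16
Step 4: The knot is 23-colorable: no

16
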